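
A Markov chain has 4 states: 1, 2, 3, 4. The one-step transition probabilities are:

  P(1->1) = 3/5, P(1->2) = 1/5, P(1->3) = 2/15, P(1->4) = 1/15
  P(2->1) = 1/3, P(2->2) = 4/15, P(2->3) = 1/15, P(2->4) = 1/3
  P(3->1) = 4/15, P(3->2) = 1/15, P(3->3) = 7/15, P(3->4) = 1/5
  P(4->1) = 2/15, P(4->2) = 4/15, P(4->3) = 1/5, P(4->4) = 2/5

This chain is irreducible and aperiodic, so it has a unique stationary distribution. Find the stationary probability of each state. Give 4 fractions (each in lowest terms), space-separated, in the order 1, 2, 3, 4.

The stationary distribution satisfies pi = pi * P, i.e.:
  pi_1 = 3/5*pi_1 + 1/3*pi_2 + 4/15*pi_3 + 2/15*pi_4
  pi_2 = 1/5*pi_1 + 4/15*pi_2 + 1/15*pi_3 + 4/15*pi_4
  pi_3 = 2/15*pi_1 + 1/15*pi_2 + 7/15*pi_3 + 1/5*pi_4
  pi_4 = 1/15*pi_1 + 1/3*pi_2 + 1/5*pi_3 + 2/5*pi_4
with normalization: pi_1 + pi_2 + pi_3 + pi_4 = 1.

Using the first 3 balance equations plus normalization, the linear system A*pi = b is:
  [-2/5, 1/3, 4/15, 2/15] . pi = 0
  [1/5, -11/15, 1/15, 4/15] . pi = 0
  [2/15, 1/15, -8/15, 1/5] . pi = 0
  [1, 1, 1, 1] . pi = 1

Solving yields:
  pi_1 = 497/1322
  pi_2 = 133/661
  pi_3 = 267/1322
  pi_4 = 146/661

Verification (pi * P):
  497/1322*3/5 + 133/661*1/3 + 267/1322*4/15 + 146/661*2/15 = 497/1322 = pi_1  (ok)
  497/1322*1/5 + 133/661*4/15 + 267/1322*1/15 + 146/661*4/15 = 133/661 = pi_2  (ok)
  497/1322*2/15 + 133/661*1/15 + 267/1322*7/15 + 146/661*1/5 = 267/1322 = pi_3  (ok)
  497/1322*1/15 + 133/661*1/3 + 267/1322*1/5 + 146/661*2/5 = 146/661 = pi_4  (ok)

Answer: 497/1322 133/661 267/1322 146/661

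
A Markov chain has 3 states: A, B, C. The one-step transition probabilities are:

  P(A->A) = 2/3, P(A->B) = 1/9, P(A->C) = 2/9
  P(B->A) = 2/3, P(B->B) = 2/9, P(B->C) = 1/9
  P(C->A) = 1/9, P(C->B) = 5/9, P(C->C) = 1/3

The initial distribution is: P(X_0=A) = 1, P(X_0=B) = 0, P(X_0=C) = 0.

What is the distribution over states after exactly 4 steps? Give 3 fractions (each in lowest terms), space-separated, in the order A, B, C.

Propagating the distribution step by step (d_{t+1} = d_t * P):
d_0 = (A=1, B=0, C=0)
  d_1[A] = 1*2/3 + 0*2/3 + 0*1/9 = 2/3
  d_1[B] = 1*1/9 + 0*2/9 + 0*5/9 = 1/9
  d_1[C] = 1*2/9 + 0*1/9 + 0*1/3 = 2/9
d_1 = (A=2/3, B=1/9, C=2/9)
  d_2[A] = 2/3*2/3 + 1/9*2/3 + 2/9*1/9 = 44/81
  d_2[B] = 2/3*1/9 + 1/9*2/9 + 2/9*5/9 = 2/9
  d_2[C] = 2/3*2/9 + 1/9*1/9 + 2/9*1/3 = 19/81
d_2 = (A=44/81, B=2/9, C=19/81)
  d_3[A] = 44/81*2/3 + 2/9*2/3 + 19/81*1/9 = 391/729
  d_3[B] = 44/81*1/9 + 2/9*2/9 + 19/81*5/9 = 175/729
  d_3[C] = 44/81*2/9 + 2/9*1/9 + 19/81*1/3 = 163/729
d_3 = (A=391/729, B=175/729, C=163/729)
  d_4[A] = 391/729*2/3 + 175/729*2/3 + 163/729*1/9 = 3559/6561
  d_4[B] = 391/729*1/9 + 175/729*2/9 + 163/729*5/9 = 1556/6561
  d_4[C] = 391/729*2/9 + 175/729*1/9 + 163/729*1/3 = 482/2187
d_4 = (A=3559/6561, B=1556/6561, C=482/2187)

Answer: 3559/6561 1556/6561 482/2187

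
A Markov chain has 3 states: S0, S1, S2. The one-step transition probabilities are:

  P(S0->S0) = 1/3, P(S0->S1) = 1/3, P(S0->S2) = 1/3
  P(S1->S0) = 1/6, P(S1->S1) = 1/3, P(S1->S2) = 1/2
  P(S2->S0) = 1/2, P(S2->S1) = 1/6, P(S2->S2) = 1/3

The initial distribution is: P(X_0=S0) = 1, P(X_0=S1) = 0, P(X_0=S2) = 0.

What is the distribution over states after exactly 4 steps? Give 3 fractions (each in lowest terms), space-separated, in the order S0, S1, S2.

Propagating the distribution step by step (d_{t+1} = d_t * P):
d_0 = (S0=1, S1=0, S2=0)
  d_1[S0] = 1*1/3 + 0*1/6 + 0*1/2 = 1/3
  d_1[S1] = 1*1/3 + 0*1/3 + 0*1/6 = 1/3
  d_1[S2] = 1*1/3 + 0*1/2 + 0*1/3 = 1/3
d_1 = (S0=1/3, S1=1/3, S2=1/3)
  d_2[S0] = 1/3*1/3 + 1/3*1/6 + 1/3*1/2 = 1/3
  d_2[S1] = 1/3*1/3 + 1/3*1/3 + 1/3*1/6 = 5/18
  d_2[S2] = 1/3*1/3 + 1/3*1/2 + 1/3*1/3 = 7/18
d_2 = (S0=1/3, S1=5/18, S2=7/18)
  d_3[S0] = 1/3*1/3 + 5/18*1/6 + 7/18*1/2 = 19/54
  d_3[S1] = 1/3*1/3 + 5/18*1/3 + 7/18*1/6 = 29/108
  d_3[S2] = 1/3*1/3 + 5/18*1/2 + 7/18*1/3 = 41/108
d_3 = (S0=19/54, S1=29/108, S2=41/108)
  d_4[S0] = 19/54*1/3 + 29/108*1/6 + 41/108*1/2 = 19/54
  d_4[S1] = 19/54*1/3 + 29/108*1/3 + 41/108*1/6 = 175/648
  d_4[S2] = 19/54*1/3 + 29/108*1/2 + 41/108*1/3 = 245/648
d_4 = (S0=19/54, S1=175/648, S2=245/648)

Answer: 19/54 175/648 245/648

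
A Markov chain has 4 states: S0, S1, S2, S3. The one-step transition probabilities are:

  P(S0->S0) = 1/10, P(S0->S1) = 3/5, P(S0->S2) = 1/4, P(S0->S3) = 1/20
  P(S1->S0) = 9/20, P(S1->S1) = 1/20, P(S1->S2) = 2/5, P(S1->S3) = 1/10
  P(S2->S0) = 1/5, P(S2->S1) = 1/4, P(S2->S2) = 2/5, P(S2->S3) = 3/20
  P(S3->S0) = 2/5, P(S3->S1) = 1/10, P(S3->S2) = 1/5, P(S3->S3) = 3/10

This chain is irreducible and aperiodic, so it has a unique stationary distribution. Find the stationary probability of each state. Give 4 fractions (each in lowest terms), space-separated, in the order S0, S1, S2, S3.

The stationary distribution satisfies pi = pi * P, i.e.:
  pi_S0 = 1/10*pi_S0 + 9/20*pi_S1 + 1/5*pi_S2 + 2/5*pi_S3
  pi_S1 = 3/5*pi_S0 + 1/20*pi_S1 + 1/4*pi_S2 + 1/10*pi_S3
  pi_S2 = 1/4*pi_S0 + 2/5*pi_S1 + 2/5*pi_S2 + 1/5*pi_S3
  pi_S3 = 1/20*pi_S0 + 1/10*pi_S1 + 3/20*pi_S2 + 3/10*pi_S3
with normalization: pi_S0 + pi_S1 + pi_S2 + pi_S3 = 1.

Using the first 3 balance equations plus normalization, the linear system A*pi = b is:
  [-9/10, 9/20, 1/5, 2/5] . pi = 0
  [3/5, -19/20, 1/4, 1/10] . pi = 0
  [1/4, 2/5, -3/5, 1/5] . pi = 0
  [1, 1, 1, 1] . pi = 1

Solving yields:
  pi_S0 = 4/15
  pi_S1 = 328/1215
  pi_S2 = 406/1215
  pi_S3 = 157/1215

Verification (pi * P):
  4/15*1/10 + 328/1215*9/20 + 406/1215*1/5 + 157/1215*2/5 = 4/15 = pi_S0  (ok)
  4/15*3/5 + 328/1215*1/20 + 406/1215*1/4 + 157/1215*1/10 = 328/1215 = pi_S1  (ok)
  4/15*1/4 + 328/1215*2/5 + 406/1215*2/5 + 157/1215*1/5 = 406/1215 = pi_S2  (ok)
  4/15*1/20 + 328/1215*1/10 + 406/1215*3/20 + 157/1215*3/10 = 157/1215 = pi_S3  (ok)

Answer: 4/15 328/1215 406/1215 157/1215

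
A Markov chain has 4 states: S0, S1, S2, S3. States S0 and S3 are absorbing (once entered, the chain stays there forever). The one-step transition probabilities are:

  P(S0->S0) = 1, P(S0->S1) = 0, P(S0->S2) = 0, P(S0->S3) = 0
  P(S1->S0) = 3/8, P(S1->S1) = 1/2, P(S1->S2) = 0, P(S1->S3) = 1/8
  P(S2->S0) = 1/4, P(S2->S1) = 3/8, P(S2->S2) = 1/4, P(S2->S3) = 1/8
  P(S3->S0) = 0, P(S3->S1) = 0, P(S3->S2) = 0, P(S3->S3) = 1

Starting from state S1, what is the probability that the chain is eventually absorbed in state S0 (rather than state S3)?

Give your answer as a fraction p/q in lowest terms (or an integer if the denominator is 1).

Let a_i = P(absorbed in S0 | start in state i).
Boundary conditions: a_S0 = 1, a_S3 = 0.
For each transient state i, a_i = sum_j P(i->j) * a_j:
  a_S1 = 3/8*a_S0 + 1/2*a_S1 + 0*a_S2 + 1/8*a_S3
  a_S2 = 1/4*a_S0 + 3/8*a_S1 + 1/4*a_S2 + 1/8*a_S3

Substituting a_S0 = 1 and a_S3 = 0, rearrange to (I - Q) a = r where r[i] = P(i -> S0):
  [1/2, 0] . (a_S1, a_S2) = 3/8
  [-3/8, 3/4] . (a_S1, a_S2) = 1/4

Solving yields:
  a_S1 = 3/4
  a_S2 = 17/24

Starting state is S1, so the absorption probability is a_S1 = 3/4.

Answer: 3/4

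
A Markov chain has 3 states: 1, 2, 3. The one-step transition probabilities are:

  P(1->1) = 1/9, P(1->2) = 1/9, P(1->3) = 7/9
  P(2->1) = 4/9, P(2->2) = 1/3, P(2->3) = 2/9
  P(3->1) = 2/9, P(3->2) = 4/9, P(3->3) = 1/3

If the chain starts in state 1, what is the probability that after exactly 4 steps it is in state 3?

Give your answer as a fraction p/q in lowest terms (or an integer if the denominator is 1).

Answer: 2780/6561

Derivation:
Computing P^4 by repeated multiplication:
P^1 =
  1: [1/9, 1/9, 7/9]
  2: [4/9, 1/3, 2/9]
  3: [2/9, 4/9, 1/3]
P^2 =
  1: [19/81, 32/81, 10/27]
  2: [20/81, 7/27, 40/81]
  3: [8/27, 26/81, 31/81]
P^3 =
  1: [23/81, 235/729, 287/729]
  2: [184/729, 1/3, 302/729]
  3: [190/729, 226/729, 313/729]
P^4 =
  1: [1721/6561, 2060/6561, 2780/6561]
  2: [1760/6561, 707/2187, 2680/6561]
  3: [1720/6561, 2120/6561, 907/2187]

(P^4)[1 -> 3] = 2780/6561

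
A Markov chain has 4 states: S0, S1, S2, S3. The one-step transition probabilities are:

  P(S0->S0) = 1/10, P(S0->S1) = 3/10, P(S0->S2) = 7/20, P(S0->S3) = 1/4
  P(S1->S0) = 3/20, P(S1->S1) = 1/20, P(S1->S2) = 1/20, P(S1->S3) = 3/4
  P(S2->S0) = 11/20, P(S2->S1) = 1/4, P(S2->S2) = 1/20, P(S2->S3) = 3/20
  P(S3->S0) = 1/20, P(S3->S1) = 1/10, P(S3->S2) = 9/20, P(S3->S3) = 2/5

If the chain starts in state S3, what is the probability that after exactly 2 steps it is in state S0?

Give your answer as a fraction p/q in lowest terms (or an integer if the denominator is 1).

Answer: 23/80

Derivation:
Computing P^2 by repeated multiplication:
P^1 =
  S0: [1/10, 3/10, 7/20, 1/4]
  S1: [3/20, 1/20, 1/20, 3/4]
  S2: [11/20, 1/4, 1/20, 3/20]
  S3: [1/20, 1/10, 9/20, 2/5]
P^2 =
  S0: [13/50, 63/400, 9/50, 161/400]
  S1: [7/80, 27/200, 79/200, 153/400]
  S2: [51/400, 41/200, 11/40, 157/400]
  S3: [23/80, 69/400, 9/40, 63/200]

(P^2)[S3 -> S0] = 23/80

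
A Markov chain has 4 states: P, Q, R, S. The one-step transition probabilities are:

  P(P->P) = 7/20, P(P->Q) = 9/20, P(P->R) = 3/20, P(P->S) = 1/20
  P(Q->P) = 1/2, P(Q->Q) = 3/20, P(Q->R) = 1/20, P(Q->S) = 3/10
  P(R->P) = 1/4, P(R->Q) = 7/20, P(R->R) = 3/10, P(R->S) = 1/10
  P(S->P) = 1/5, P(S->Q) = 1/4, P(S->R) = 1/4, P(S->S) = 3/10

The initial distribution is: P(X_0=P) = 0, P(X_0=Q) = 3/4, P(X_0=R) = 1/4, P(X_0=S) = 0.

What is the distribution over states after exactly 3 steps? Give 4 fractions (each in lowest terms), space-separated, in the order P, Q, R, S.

Propagating the distribution step by step (d_{t+1} = d_t * P):
d_0 = (P=0, Q=3/4, R=1/4, S=0)
  d_1[P] = 0*7/20 + 3/4*1/2 + 1/4*1/4 + 0*1/5 = 7/16
  d_1[Q] = 0*9/20 + 3/4*3/20 + 1/4*7/20 + 0*1/4 = 1/5
  d_1[R] = 0*3/20 + 3/4*1/20 + 1/4*3/10 + 0*1/4 = 9/80
  d_1[S] = 0*1/20 + 3/4*3/10 + 1/4*1/10 + 0*3/10 = 1/4
d_1 = (P=7/16, Q=1/5, R=9/80, S=1/4)
  d_2[P] = 7/16*7/20 + 1/5*1/2 + 9/80*1/4 + 1/4*1/5 = 53/160
  d_2[Q] = 7/16*9/20 + 1/5*3/20 + 9/80*7/20 + 1/4*1/4 = 263/800
  d_2[R] = 7/16*3/20 + 1/5*1/20 + 9/80*3/10 + 1/4*1/4 = 11/64
  d_2[S] = 7/16*1/20 + 1/5*3/10 + 9/80*1/10 + 1/4*3/10 = 269/1600
d_2 = (P=53/160, Q=263/800, R=11/64, S=269/1600)
  d_3[P] = 53/160*7/20 + 263/800*1/2 + 11/64*1/4 + 269/1600*1/5 = 11421/32000
  d_3[Q] = 53/160*9/20 + 263/800*3/20 + 11/64*7/20 + 269/1600*1/4 = 4809/16000
  d_3[R] = 53/160*3/20 + 263/800*1/20 + 11/64*3/10 + 269/1600*1/4 = 5111/32000
  d_3[S] = 53/160*1/20 + 263/800*3/10 + 11/64*1/10 + 269/1600*3/10 = 117/640
d_3 = (P=11421/32000, Q=4809/16000, R=5111/32000, S=117/640)

Answer: 11421/32000 4809/16000 5111/32000 117/640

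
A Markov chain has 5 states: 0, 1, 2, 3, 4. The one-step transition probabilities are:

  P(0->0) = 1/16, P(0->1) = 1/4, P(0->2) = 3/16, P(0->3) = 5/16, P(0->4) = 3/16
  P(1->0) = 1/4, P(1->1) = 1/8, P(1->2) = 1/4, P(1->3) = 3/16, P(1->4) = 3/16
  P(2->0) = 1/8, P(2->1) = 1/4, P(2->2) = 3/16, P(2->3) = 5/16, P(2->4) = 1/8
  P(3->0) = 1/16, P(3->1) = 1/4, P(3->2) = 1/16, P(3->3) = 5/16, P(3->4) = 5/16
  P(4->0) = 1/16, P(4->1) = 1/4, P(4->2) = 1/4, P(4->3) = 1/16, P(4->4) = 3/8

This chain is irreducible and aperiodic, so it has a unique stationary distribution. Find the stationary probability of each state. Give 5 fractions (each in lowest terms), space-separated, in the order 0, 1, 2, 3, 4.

The stationary distribution satisfies pi = pi * P, i.e.:
  pi_0 = 1/16*pi_0 + 1/4*pi_1 + 1/8*pi_2 + 1/16*pi_3 + 1/16*pi_4
  pi_1 = 1/4*pi_0 + 1/8*pi_1 + 1/4*pi_2 + 1/4*pi_3 + 1/4*pi_4
  pi_2 = 3/16*pi_0 + 1/4*pi_1 + 3/16*pi_2 + 1/16*pi_3 + 1/4*pi_4
  pi_3 = 5/16*pi_0 + 3/16*pi_1 + 5/16*pi_2 + 5/16*pi_3 + 1/16*pi_4
  pi_4 = 3/16*pi_0 + 3/16*pi_1 + 1/8*pi_2 + 5/16*pi_3 + 3/8*pi_4
with normalization: pi_0 + pi_1 + pi_2 + pi_3 + pi_4 = 1.

Using the first 4 balance equations plus normalization, the linear system A*pi = b is:
  [-15/16, 1/4, 1/8, 1/16, 1/16] . pi = 0
  [1/4, -7/8, 1/4, 1/4, 1/4] . pi = 0
  [3/16, 1/4, -13/16, 1/16, 1/4] . pi = 0
  [5/16, 3/16, 5/16, -11/16, 1/16] . pi = 0
  [1, 1, 1, 1, 1] . pi = 1

Solving yields:
  pi_0 = 1211/10440
  pi_1 = 2/9
  pi_2 = 247/1305
  pi_3 = 773/3480
  pi_4 = 1307/5220

Verification (pi * P):
  1211/10440*1/16 + 2/9*1/4 + 247/1305*1/8 + 773/3480*1/16 + 1307/5220*1/16 = 1211/10440 = pi_0  (ok)
  1211/10440*1/4 + 2/9*1/8 + 247/1305*1/4 + 773/3480*1/4 + 1307/5220*1/4 = 2/9 = pi_1  (ok)
  1211/10440*3/16 + 2/9*1/4 + 247/1305*3/16 + 773/3480*1/16 + 1307/5220*1/4 = 247/1305 = pi_2  (ok)
  1211/10440*5/16 + 2/9*3/16 + 247/1305*5/16 + 773/3480*5/16 + 1307/5220*1/16 = 773/3480 = pi_3  (ok)
  1211/10440*3/16 + 2/9*3/16 + 247/1305*1/8 + 773/3480*5/16 + 1307/5220*3/8 = 1307/5220 = pi_4  (ok)

Answer: 1211/10440 2/9 247/1305 773/3480 1307/5220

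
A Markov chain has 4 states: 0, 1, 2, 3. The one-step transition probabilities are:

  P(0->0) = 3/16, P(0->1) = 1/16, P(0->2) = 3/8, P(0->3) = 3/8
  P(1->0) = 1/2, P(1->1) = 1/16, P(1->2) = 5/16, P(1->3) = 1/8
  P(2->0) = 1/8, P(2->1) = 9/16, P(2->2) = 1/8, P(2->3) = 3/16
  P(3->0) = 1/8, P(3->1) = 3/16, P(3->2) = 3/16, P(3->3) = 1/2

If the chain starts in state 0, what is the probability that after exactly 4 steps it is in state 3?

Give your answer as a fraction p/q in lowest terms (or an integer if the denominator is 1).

Computing P^4 by repeated multiplication:
P^1 =
  0: [3/16, 1/16, 3/8, 3/8]
  1: [1/2, 1/16, 5/16, 1/8]
  2: [1/8, 9/16, 1/8, 3/16]
  3: [1/8, 3/16, 3/16, 1/2]
P^2 =
  0: [41/256, 19/64, 53/256, 43/128]
  1: [23/128, 15/64, 69/256, 81/256]
  2: [11/32, 19/128, 35/128, 15/64]
  3: [13/64, 7/32, 57/256, 91/256]
P^3 =
  0: [1009/4096, 213/1024, 495/2048, 1245/4096]
  1: [459/2048, 485/2048, 957/4096, 1251/4096]
  2: [207/1024, 117/512, 519/2048, 647/2048]
  3: [225/1024, 447/2048, 979/4096, 1323/4096]
P^4 =
  0: [14313/65536, 7253/32768, 16029/65536, 1293/4096]
  1: [7465/32768, 7127/32768, 16025/65536, 20327/65536]
  2: [3659/16384, 3747/16384, 7803/32768, 10153/32768]
  3: [1807/8192, 7287/32768, 15797/65536, 20709/65536]

(P^4)[0 -> 3] = 1293/4096

Answer: 1293/4096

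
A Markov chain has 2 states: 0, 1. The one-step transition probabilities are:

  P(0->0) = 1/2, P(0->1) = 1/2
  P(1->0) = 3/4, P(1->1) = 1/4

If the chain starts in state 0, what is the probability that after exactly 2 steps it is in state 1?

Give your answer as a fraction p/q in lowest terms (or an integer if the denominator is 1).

Computing P^2 by repeated multiplication:
P^1 =
  0: [1/2, 1/2]
  1: [3/4, 1/4]
P^2 =
  0: [5/8, 3/8]
  1: [9/16, 7/16]

(P^2)[0 -> 1] = 3/8

Answer: 3/8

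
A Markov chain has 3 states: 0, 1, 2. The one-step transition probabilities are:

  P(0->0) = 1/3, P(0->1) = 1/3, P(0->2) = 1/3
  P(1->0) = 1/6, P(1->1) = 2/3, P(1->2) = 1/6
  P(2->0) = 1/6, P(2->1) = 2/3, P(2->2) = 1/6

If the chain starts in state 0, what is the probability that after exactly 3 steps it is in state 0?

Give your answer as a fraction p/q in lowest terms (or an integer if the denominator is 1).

Computing P^3 by repeated multiplication:
P^1 =
  0: [1/3, 1/3, 1/3]
  1: [1/6, 2/3, 1/6]
  2: [1/6, 2/3, 1/6]
P^2 =
  0: [2/9, 5/9, 2/9]
  1: [7/36, 11/18, 7/36]
  2: [7/36, 11/18, 7/36]
P^3 =
  0: [11/54, 16/27, 11/54]
  1: [43/216, 65/108, 43/216]
  2: [43/216, 65/108, 43/216]

(P^3)[0 -> 0] = 11/54

Answer: 11/54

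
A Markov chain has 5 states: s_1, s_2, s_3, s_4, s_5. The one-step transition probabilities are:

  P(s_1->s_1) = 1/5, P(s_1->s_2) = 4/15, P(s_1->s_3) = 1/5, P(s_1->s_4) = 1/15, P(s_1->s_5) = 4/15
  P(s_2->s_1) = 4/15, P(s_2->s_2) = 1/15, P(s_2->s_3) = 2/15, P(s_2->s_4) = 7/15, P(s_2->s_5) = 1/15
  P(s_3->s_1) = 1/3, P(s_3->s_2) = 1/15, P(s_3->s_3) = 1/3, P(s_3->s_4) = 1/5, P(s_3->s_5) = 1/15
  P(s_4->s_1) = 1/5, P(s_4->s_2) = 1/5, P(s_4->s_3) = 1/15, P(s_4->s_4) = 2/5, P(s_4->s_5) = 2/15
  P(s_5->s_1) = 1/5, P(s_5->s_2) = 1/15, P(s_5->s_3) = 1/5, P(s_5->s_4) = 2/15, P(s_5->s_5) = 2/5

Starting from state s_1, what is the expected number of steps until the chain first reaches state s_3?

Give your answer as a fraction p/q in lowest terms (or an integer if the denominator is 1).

Let h_i = expected steps to first reach s_3 from state i.
Boundary: h_s_3 = 0.
First-step equations for the other states:
  h_s_1 = 1 + 1/5*h_s_1 + 4/15*h_s_2 + 1/5*h_s_3 + 1/15*h_s_4 + 4/15*h_s_5
  h_s_2 = 1 + 4/15*h_s_1 + 1/15*h_s_2 + 2/15*h_s_3 + 7/15*h_s_4 + 1/15*h_s_5
  h_s_4 = 1 + 1/5*h_s_1 + 1/5*h_s_2 + 1/15*h_s_3 + 2/5*h_s_4 + 2/15*h_s_5
  h_s_5 = 1 + 1/5*h_s_1 + 1/15*h_s_2 + 1/5*h_s_3 + 2/15*h_s_4 + 2/5*h_s_5

Substituting h_s_3 = 0 and rearranging gives the linear system (I - Q) h = 1:
  [4/5, -4/15, -1/15, -4/15] . (h_s_1, h_s_2, h_s_4, h_s_5) = 1
  [-4/15, 14/15, -7/15, -1/15] . (h_s_1, h_s_2, h_s_4, h_s_5) = 1
  [-1/5, -1/5, 3/5, -2/15] . (h_s_1, h_s_2, h_s_4, h_s_5) = 1
  [-1/5, -1/15, -2/15, 3/5] . (h_s_1, h_s_2, h_s_4, h_s_5) = 1

Solving yields:
  h_s_1 = 34875/5528
  h_s_2 = 39105/5528
  h_s_4 = 5190/691
  h_s_5 = 17205/2764

Starting state is s_1, so the expected hitting time is h_s_1 = 34875/5528.

Answer: 34875/5528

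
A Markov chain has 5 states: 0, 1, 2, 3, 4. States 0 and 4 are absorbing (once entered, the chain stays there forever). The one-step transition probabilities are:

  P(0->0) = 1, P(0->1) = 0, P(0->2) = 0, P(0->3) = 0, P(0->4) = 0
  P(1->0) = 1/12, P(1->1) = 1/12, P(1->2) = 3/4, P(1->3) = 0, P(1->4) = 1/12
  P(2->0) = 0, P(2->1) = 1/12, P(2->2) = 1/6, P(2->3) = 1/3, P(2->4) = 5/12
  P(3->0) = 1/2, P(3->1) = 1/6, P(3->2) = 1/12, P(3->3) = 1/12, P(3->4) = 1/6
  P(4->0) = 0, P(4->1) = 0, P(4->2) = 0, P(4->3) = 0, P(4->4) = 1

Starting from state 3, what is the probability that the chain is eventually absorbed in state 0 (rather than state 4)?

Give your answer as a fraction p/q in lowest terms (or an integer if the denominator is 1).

Let a_i = P(absorbed in 0 | start in state i).
Boundary conditions: a_0 = 1, a_4 = 0.
For each transient state i, a_i = sum_j P(i->j) * a_j:
  a_1 = 1/12*a_0 + 1/12*a_1 + 3/4*a_2 + 0*a_3 + 1/12*a_4
  a_2 = 0*a_0 + 1/12*a_1 + 1/6*a_2 + 1/3*a_3 + 5/12*a_4
  a_3 = 1/2*a_0 + 1/6*a_1 + 1/12*a_2 + 1/12*a_3 + 1/6*a_4

Substituting a_0 = 1 and a_4 = 0, rearrange to (I - Q) a = r where r[i] = P(i -> 0):
  [11/12, -3/4, 0] . (a_1, a_2, a_3) = 1/12
  [-1/12, 5/6, -1/3] . (a_1, a_2, a_3) = 0
  [-1/6, -1/12, 11/12] . (a_1, a_2, a_3) = 1/2

Solving yields:
  a_1 = 322/995
  a_2 = 283/995
  a_3 = 627/995

Starting state is 3, so the absorption probability is a_3 = 627/995.

Answer: 627/995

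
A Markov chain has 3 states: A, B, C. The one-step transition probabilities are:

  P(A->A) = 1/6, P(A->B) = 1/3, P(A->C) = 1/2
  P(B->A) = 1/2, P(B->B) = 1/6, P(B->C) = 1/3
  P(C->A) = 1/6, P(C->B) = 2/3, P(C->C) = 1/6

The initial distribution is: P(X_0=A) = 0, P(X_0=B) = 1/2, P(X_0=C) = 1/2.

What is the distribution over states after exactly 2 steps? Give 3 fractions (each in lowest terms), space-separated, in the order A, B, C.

Propagating the distribution step by step (d_{t+1} = d_t * P):
d_0 = (A=0, B=1/2, C=1/2)
  d_1[A] = 0*1/6 + 1/2*1/2 + 1/2*1/6 = 1/3
  d_1[B] = 0*1/3 + 1/2*1/6 + 1/2*2/3 = 5/12
  d_1[C] = 0*1/2 + 1/2*1/3 + 1/2*1/6 = 1/4
d_1 = (A=1/3, B=5/12, C=1/4)
  d_2[A] = 1/3*1/6 + 5/12*1/2 + 1/4*1/6 = 11/36
  d_2[B] = 1/3*1/3 + 5/12*1/6 + 1/4*2/3 = 25/72
  d_2[C] = 1/3*1/2 + 5/12*1/3 + 1/4*1/6 = 25/72
d_2 = (A=11/36, B=25/72, C=25/72)

Answer: 11/36 25/72 25/72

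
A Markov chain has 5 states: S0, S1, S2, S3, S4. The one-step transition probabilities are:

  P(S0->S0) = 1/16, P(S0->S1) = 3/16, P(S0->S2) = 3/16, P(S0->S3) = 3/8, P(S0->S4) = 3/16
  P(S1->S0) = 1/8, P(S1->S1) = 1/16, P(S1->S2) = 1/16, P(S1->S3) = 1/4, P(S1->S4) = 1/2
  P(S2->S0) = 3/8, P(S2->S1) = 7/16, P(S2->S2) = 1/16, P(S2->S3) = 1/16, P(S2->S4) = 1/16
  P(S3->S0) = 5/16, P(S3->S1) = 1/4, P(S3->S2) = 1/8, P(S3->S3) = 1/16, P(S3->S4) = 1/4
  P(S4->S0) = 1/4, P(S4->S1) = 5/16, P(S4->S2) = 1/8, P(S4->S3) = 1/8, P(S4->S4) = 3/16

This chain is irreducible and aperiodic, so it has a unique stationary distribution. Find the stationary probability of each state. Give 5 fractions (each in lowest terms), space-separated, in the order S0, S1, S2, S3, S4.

Answer: 22463/107867 24966/107867 12543/107867 20175/107867 27720/107867

Derivation:
The stationary distribution satisfies pi = pi * P, i.e.:
  pi_S0 = 1/16*pi_S0 + 1/8*pi_S1 + 3/8*pi_S2 + 5/16*pi_S3 + 1/4*pi_S4
  pi_S1 = 3/16*pi_S0 + 1/16*pi_S1 + 7/16*pi_S2 + 1/4*pi_S3 + 5/16*pi_S4
  pi_S2 = 3/16*pi_S0 + 1/16*pi_S1 + 1/16*pi_S2 + 1/8*pi_S3 + 1/8*pi_S4
  pi_S3 = 3/8*pi_S0 + 1/4*pi_S1 + 1/16*pi_S2 + 1/16*pi_S3 + 1/8*pi_S4
  pi_S4 = 3/16*pi_S0 + 1/2*pi_S1 + 1/16*pi_S2 + 1/4*pi_S3 + 3/16*pi_S4
with normalization: pi_S0 + pi_S1 + pi_S2 + pi_S3 + pi_S4 = 1.

Using the first 4 balance equations plus normalization, the linear system A*pi = b is:
  [-15/16, 1/8, 3/8, 5/16, 1/4] . pi = 0
  [3/16, -15/16, 7/16, 1/4, 5/16] . pi = 0
  [3/16, 1/16, -15/16, 1/8, 1/8] . pi = 0
  [3/8, 1/4, 1/16, -15/16, 1/8] . pi = 0
  [1, 1, 1, 1, 1] . pi = 1

Solving yields:
  pi_S0 = 22463/107867
  pi_S1 = 24966/107867
  pi_S2 = 12543/107867
  pi_S3 = 20175/107867
  pi_S4 = 27720/107867

Verification (pi * P):
  22463/107867*1/16 + 24966/107867*1/8 + 12543/107867*3/8 + 20175/107867*5/16 + 27720/107867*1/4 = 22463/107867 = pi_S0  (ok)
  22463/107867*3/16 + 24966/107867*1/16 + 12543/107867*7/16 + 20175/107867*1/4 + 27720/107867*5/16 = 24966/107867 = pi_S1  (ok)
  22463/107867*3/16 + 24966/107867*1/16 + 12543/107867*1/16 + 20175/107867*1/8 + 27720/107867*1/8 = 12543/107867 = pi_S2  (ok)
  22463/107867*3/8 + 24966/107867*1/4 + 12543/107867*1/16 + 20175/107867*1/16 + 27720/107867*1/8 = 20175/107867 = pi_S3  (ok)
  22463/107867*3/16 + 24966/107867*1/2 + 12543/107867*1/16 + 20175/107867*1/4 + 27720/107867*3/16 = 27720/107867 = pi_S4  (ok)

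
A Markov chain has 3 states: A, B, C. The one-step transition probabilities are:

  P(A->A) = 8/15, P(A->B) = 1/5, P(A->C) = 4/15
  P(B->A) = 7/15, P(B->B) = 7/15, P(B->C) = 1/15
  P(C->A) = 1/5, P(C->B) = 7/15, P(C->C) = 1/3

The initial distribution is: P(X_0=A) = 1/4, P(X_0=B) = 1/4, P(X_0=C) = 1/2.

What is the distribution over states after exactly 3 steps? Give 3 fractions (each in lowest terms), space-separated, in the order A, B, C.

Propagating the distribution step by step (d_{t+1} = d_t * P):
d_0 = (A=1/4, B=1/4, C=1/2)
  d_1[A] = 1/4*8/15 + 1/4*7/15 + 1/2*1/5 = 7/20
  d_1[B] = 1/4*1/5 + 1/4*7/15 + 1/2*7/15 = 2/5
  d_1[C] = 1/4*4/15 + 1/4*1/15 + 1/2*1/3 = 1/4
d_1 = (A=7/20, B=2/5, C=1/4)
  d_2[A] = 7/20*8/15 + 2/5*7/15 + 1/4*1/5 = 127/300
  d_2[B] = 7/20*1/5 + 2/5*7/15 + 1/4*7/15 = 28/75
  d_2[C] = 7/20*4/15 + 2/5*1/15 + 1/4*1/3 = 61/300
d_2 = (A=127/300, B=28/75, C=61/300)
  d_3[A] = 127/300*8/15 + 28/75*7/15 + 61/300*1/5 = 661/1500
  d_3[B] = 127/300*1/5 + 28/75*7/15 + 61/300*7/15 = 398/1125
  d_3[C] = 127/300*4/15 + 28/75*1/15 + 61/300*1/3 = 37/180
d_3 = (A=661/1500, B=398/1125, C=37/180)

Answer: 661/1500 398/1125 37/180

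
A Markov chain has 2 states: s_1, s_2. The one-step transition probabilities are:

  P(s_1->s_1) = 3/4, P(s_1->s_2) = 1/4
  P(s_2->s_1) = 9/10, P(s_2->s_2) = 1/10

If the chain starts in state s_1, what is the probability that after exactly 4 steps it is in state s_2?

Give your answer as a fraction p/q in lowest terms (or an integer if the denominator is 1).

Answer: 6953/32000

Derivation:
Computing P^4 by repeated multiplication:
P^1 =
  s_1: [3/4, 1/4]
  s_2: [9/10, 1/10]
P^2 =
  s_1: [63/80, 17/80]
  s_2: [153/200, 47/200]
P^3 =
  s_1: [1251/1600, 349/1600]
  s_2: [3141/4000, 859/4000]
P^4 =
  s_1: [25047/32000, 6953/32000]
  s_2: [62577/80000, 17423/80000]

(P^4)[s_1 -> s_2] = 6953/32000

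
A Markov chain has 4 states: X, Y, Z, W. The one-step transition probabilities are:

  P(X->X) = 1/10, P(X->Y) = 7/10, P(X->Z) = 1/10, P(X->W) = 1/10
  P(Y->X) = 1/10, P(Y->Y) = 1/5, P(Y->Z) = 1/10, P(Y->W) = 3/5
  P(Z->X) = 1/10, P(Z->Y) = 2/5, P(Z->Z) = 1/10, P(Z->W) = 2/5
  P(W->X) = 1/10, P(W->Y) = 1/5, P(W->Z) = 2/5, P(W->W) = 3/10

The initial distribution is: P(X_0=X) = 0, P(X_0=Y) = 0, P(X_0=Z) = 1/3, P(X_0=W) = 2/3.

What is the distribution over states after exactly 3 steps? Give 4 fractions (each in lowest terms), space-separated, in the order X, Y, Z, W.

Answer: 1/10 29/100 217/1000 393/1000

Derivation:
Propagating the distribution step by step (d_{t+1} = d_t * P):
d_0 = (X=0, Y=0, Z=1/3, W=2/3)
  d_1[X] = 0*1/10 + 0*1/10 + 1/3*1/10 + 2/3*1/10 = 1/10
  d_1[Y] = 0*7/10 + 0*1/5 + 1/3*2/5 + 2/3*1/5 = 4/15
  d_1[Z] = 0*1/10 + 0*1/10 + 1/3*1/10 + 2/3*2/5 = 3/10
  d_1[W] = 0*1/10 + 0*3/5 + 1/3*2/5 + 2/3*3/10 = 1/3
d_1 = (X=1/10, Y=4/15, Z=3/10, W=1/3)
  d_2[X] = 1/10*1/10 + 4/15*1/10 + 3/10*1/10 + 1/3*1/10 = 1/10
  d_2[Y] = 1/10*7/10 + 4/15*1/5 + 3/10*2/5 + 1/3*1/5 = 31/100
  d_2[Z] = 1/10*1/10 + 4/15*1/10 + 3/10*1/10 + 1/3*2/5 = 1/5
  d_2[W] = 1/10*1/10 + 4/15*3/5 + 3/10*2/5 + 1/3*3/10 = 39/100
d_2 = (X=1/10, Y=31/100, Z=1/5, W=39/100)
  d_3[X] = 1/10*1/10 + 31/100*1/10 + 1/5*1/10 + 39/100*1/10 = 1/10
  d_3[Y] = 1/10*7/10 + 31/100*1/5 + 1/5*2/5 + 39/100*1/5 = 29/100
  d_3[Z] = 1/10*1/10 + 31/100*1/10 + 1/5*1/10 + 39/100*2/5 = 217/1000
  d_3[W] = 1/10*1/10 + 31/100*3/5 + 1/5*2/5 + 39/100*3/10 = 393/1000
d_3 = (X=1/10, Y=29/100, Z=217/1000, W=393/1000)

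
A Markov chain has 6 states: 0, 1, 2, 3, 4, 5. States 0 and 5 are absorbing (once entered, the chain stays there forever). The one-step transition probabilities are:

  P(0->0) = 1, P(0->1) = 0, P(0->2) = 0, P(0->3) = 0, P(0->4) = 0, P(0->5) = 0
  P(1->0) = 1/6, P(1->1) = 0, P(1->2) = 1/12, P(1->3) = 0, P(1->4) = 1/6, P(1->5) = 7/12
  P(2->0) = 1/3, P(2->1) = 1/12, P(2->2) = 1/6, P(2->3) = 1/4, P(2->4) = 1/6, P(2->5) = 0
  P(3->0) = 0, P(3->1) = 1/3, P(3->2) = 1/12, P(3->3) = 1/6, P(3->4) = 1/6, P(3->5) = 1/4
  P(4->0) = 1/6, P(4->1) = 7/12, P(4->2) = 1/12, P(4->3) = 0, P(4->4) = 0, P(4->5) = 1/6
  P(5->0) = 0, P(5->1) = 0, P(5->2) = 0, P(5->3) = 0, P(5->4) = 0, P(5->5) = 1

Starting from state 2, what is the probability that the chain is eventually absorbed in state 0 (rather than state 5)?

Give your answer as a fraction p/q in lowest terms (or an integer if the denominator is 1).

Answer: 189/328

Derivation:
Let a_i = P(absorbed in 0 | start in state i).
Boundary conditions: a_0 = 1, a_5 = 0.
For each transient state i, a_i = sum_j P(i->j) * a_j:
  a_1 = 1/6*a_0 + 0*a_1 + 1/12*a_2 + 0*a_3 + 1/6*a_4 + 7/12*a_5
  a_2 = 1/3*a_0 + 1/12*a_1 + 1/6*a_2 + 1/4*a_3 + 1/6*a_4 + 0*a_5
  a_3 = 0*a_0 + 1/3*a_1 + 1/12*a_2 + 1/6*a_3 + 1/6*a_4 + 1/4*a_5
  a_4 = 1/6*a_0 + 7/12*a_1 + 1/12*a_2 + 0*a_3 + 0*a_4 + 1/6*a_5

Substituting a_0 = 1 and a_5 = 0, rearrange to (I - Q) a = r where r[i] = P(i -> 0):
  [1, -1/12, 0, -1/6] . (a_1, a_2, a_3, a_4) = 1/6
  [-1/12, 5/6, -1/4, -1/6] . (a_1, a_2, a_3, a_4) = 1/3
  [-1/3, -1/12, 5/6, -1/6] . (a_1, a_2, a_3, a_4) = 0
  [-7/12, -1/12, 0, 1] . (a_1, a_2, a_3, a_4) = 1/6

Solving yields:
  a_1 = 91/328
  a_2 = 189/328
  a_3 = 10/41
  a_4 = 247/656

Starting state is 2, so the absorption probability is a_2 = 189/328.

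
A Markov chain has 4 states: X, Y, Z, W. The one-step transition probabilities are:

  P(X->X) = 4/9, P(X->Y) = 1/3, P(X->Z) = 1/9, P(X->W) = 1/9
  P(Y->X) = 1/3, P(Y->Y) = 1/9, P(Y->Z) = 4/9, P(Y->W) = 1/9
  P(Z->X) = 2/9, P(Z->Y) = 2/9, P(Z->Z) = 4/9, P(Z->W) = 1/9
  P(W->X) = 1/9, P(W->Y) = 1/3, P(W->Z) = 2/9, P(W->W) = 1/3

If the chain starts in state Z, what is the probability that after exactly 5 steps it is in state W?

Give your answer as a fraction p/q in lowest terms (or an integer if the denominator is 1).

Answer: 8431/59049

Derivation:
Computing P^5 by repeated multiplication:
P^1 =
  X: [4/9, 1/3, 1/9, 1/9]
  Y: [1/3, 1/9, 4/9, 1/9]
  Z: [2/9, 2/9, 4/9, 1/9]
  W: [1/9, 1/3, 2/9, 1/3]
P^2 =
  X: [28/81, 20/81, 22/81, 11/81]
  Y: [8/27, 7/27, 25/81, 11/81]
  Z: [23/81, 19/81, 28/81, 11/81]
  W: [20/81, 19/81, 1/3, 5/27]
P^3 =
  X: [227/729, 181/729, 218/729, 103/729]
  Y: [220/729, 176/729, 230/729, 103/729]
  Z: [8/27, 59/243, 233/729, 103/729]
  W: [206/729, 178/729, 26/81, 37/243]
P^4 =
  X: [1990/6561, 1607/6561, 2029/6561, 935/6561]
  Y: [73/243, 535/2187, 2050/6561, 935/6561]
  Z: [1964/6561, 1600/6561, 2062/6561, 935/6561]
  W: [1937/6561, 1597/6561, 692/2187, 317/2187]
P^5 =
  X: [17774/59049, 14440/59049, 18404/59049, 8431/59049]
  Y: [17734/59049, 14423/59049, 18461/59049, 8431/59049]
  Z: [5905/19683, 4807/19683, 18482/59049, 8431/59049]
  W: [17642/59049, 14413/59049, 2059/6561, 2821/19683]

(P^5)[Z -> W] = 8431/59049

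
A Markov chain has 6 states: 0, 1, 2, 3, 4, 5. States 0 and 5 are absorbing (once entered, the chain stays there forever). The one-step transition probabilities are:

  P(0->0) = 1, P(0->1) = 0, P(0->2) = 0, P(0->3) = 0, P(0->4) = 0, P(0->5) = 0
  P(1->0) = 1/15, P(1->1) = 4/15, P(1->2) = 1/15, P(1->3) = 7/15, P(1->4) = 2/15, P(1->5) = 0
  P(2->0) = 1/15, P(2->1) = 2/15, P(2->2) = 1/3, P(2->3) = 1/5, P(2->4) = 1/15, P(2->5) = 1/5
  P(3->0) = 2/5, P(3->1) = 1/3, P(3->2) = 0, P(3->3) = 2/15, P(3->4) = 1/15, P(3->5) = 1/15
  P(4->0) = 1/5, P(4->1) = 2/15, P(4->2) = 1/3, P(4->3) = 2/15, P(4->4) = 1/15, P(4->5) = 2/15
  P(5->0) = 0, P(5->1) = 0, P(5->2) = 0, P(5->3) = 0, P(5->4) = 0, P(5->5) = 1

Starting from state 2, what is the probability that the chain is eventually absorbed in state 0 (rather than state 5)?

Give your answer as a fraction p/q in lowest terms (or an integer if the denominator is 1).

Let a_i = P(absorbed in 0 | start in state i).
Boundary conditions: a_0 = 1, a_5 = 0.
For each transient state i, a_i = sum_j P(i->j) * a_j:
  a_1 = 1/15*a_0 + 4/15*a_1 + 1/15*a_2 + 7/15*a_3 + 2/15*a_4 + 0*a_5
  a_2 = 1/15*a_0 + 2/15*a_1 + 1/3*a_2 + 1/5*a_3 + 1/15*a_4 + 1/5*a_5
  a_3 = 2/5*a_0 + 1/3*a_1 + 0*a_2 + 2/15*a_3 + 1/15*a_4 + 1/15*a_5
  a_4 = 1/5*a_0 + 2/15*a_1 + 1/3*a_2 + 2/15*a_3 + 1/15*a_4 + 2/15*a_5

Substituting a_0 = 1 and a_5 = 0, rearrange to (I - Q) a = r where r[i] = P(i -> 0):
  [11/15, -1/15, -7/15, -2/15] . (a_1, a_2, a_3, a_4) = 1/15
  [-2/15, 2/3, -1/5, -1/15] . (a_1, a_2, a_3, a_4) = 1/15
  [-1/3, 0, 13/15, -1/15] . (a_1, a_2, a_3, a_4) = 2/5
  [-2/15, -1/3, -2/15, 14/15] . (a_1, a_2, a_3, a_4) = 1/5

Solving yields:
  a_1 = 1351/1749
  a_2 = 327/583
  a_3 = 471/583
  a_4 = 1120/1749

Starting state is 2, so the absorption probability is a_2 = 327/583.

Answer: 327/583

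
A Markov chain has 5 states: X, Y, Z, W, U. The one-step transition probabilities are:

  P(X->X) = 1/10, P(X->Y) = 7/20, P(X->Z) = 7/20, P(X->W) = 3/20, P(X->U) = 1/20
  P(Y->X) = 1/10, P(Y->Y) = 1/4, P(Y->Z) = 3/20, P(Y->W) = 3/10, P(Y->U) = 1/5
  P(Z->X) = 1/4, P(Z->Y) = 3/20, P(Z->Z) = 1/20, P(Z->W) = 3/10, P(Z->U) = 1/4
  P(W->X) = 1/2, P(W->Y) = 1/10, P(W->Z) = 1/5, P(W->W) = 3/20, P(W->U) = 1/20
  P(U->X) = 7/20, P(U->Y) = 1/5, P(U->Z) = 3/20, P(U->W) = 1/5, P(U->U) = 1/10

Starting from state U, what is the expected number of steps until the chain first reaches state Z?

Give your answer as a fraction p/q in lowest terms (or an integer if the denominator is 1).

Answer: 104390/22089

Derivation:
Let h_i = expected steps to first reach Z from state i.
Boundary: h_Z = 0.
First-step equations for the other states:
  h_X = 1 + 1/10*h_X + 7/20*h_Y + 7/20*h_Z + 3/20*h_W + 1/20*h_U
  h_Y = 1 + 1/10*h_X + 1/4*h_Y + 3/20*h_Z + 3/10*h_W + 1/5*h_U
  h_W = 1 + 1/2*h_X + 1/10*h_Y + 1/5*h_Z + 3/20*h_W + 1/20*h_U
  h_U = 1 + 7/20*h_X + 1/5*h_Y + 3/20*h_Z + 1/5*h_W + 1/10*h_U

Substituting h_Z = 0 and rearranging gives the linear system (I - Q) h = 1:
  [9/10, -7/20, -3/20, -1/20] . (h_X, h_Y, h_W, h_U) = 1
  [-1/10, 3/4, -3/10, -1/5] . (h_X, h_Y, h_W, h_U) = 1
  [-1/2, -1/10, 17/20, -1/20] . (h_X, h_Y, h_W, h_U) = 1
  [-7/20, -1/5, -1/5, 9/10] . (h_X, h_Y, h_W, h_U) = 1

Solving yields:
  h_X = 88400/22089
  h_Y = 107800/22089
  h_W = 32270/7363
  h_U = 104390/22089

Starting state is U, so the expected hitting time is h_U = 104390/22089.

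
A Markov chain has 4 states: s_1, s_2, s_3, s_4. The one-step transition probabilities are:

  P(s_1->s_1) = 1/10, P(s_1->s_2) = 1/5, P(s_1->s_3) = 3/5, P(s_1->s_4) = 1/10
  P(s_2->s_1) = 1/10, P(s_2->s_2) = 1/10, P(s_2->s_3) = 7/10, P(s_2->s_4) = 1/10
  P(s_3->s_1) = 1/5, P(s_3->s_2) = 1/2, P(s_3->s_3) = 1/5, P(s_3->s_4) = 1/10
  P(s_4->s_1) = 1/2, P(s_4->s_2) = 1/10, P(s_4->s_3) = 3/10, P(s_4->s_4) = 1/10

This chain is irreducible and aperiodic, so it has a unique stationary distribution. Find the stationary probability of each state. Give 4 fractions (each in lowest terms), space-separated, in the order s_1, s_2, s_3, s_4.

Answer: 138/755 437/1510 323/755 1/10

Derivation:
The stationary distribution satisfies pi = pi * P, i.e.:
  pi_s_1 = 1/10*pi_s_1 + 1/10*pi_s_2 + 1/5*pi_s_3 + 1/2*pi_s_4
  pi_s_2 = 1/5*pi_s_1 + 1/10*pi_s_2 + 1/2*pi_s_3 + 1/10*pi_s_4
  pi_s_3 = 3/5*pi_s_1 + 7/10*pi_s_2 + 1/5*pi_s_3 + 3/10*pi_s_4
  pi_s_4 = 1/10*pi_s_1 + 1/10*pi_s_2 + 1/10*pi_s_3 + 1/10*pi_s_4
with normalization: pi_s_1 + pi_s_2 + pi_s_3 + pi_s_4 = 1.

Using the first 3 balance equations plus normalization, the linear system A*pi = b is:
  [-9/10, 1/10, 1/5, 1/2] . pi = 0
  [1/5, -9/10, 1/2, 1/10] . pi = 0
  [3/5, 7/10, -4/5, 3/10] . pi = 0
  [1, 1, 1, 1] . pi = 1

Solving yields:
  pi_s_1 = 138/755
  pi_s_2 = 437/1510
  pi_s_3 = 323/755
  pi_s_4 = 1/10

Verification (pi * P):
  138/755*1/10 + 437/1510*1/10 + 323/755*1/5 + 1/10*1/2 = 138/755 = pi_s_1  (ok)
  138/755*1/5 + 437/1510*1/10 + 323/755*1/2 + 1/10*1/10 = 437/1510 = pi_s_2  (ok)
  138/755*3/5 + 437/1510*7/10 + 323/755*1/5 + 1/10*3/10 = 323/755 = pi_s_3  (ok)
  138/755*1/10 + 437/1510*1/10 + 323/755*1/10 + 1/10*1/10 = 1/10 = pi_s_4  (ok)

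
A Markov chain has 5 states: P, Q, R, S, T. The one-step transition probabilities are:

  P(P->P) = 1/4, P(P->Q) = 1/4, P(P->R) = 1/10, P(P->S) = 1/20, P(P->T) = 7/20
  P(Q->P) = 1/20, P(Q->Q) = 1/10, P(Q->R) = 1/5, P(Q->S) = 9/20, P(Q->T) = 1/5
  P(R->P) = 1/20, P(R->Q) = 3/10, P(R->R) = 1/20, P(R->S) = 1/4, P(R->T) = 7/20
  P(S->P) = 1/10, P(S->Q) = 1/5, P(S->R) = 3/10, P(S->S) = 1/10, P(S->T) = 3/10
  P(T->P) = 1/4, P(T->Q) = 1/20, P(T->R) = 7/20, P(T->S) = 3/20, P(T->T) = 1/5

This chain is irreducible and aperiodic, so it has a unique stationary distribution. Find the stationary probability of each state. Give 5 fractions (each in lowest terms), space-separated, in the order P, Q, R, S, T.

The stationary distribution satisfies pi = pi * P, i.e.:
  pi_P = 1/4*pi_P + 1/20*pi_Q + 1/20*pi_R + 1/10*pi_S + 1/4*pi_T
  pi_Q = 1/4*pi_P + 1/10*pi_Q + 3/10*pi_R + 1/5*pi_S + 1/20*pi_T
  pi_R = 1/10*pi_P + 1/5*pi_Q + 1/20*pi_R + 3/10*pi_S + 7/20*pi_T
  pi_S = 1/20*pi_P + 9/20*pi_Q + 1/4*pi_R + 1/10*pi_S + 3/20*pi_T
  pi_T = 7/20*pi_P + 1/5*pi_Q + 7/20*pi_R + 3/10*pi_S + 1/5*pi_T
with normalization: pi_P + pi_Q + pi_R + pi_S + pi_T = 1.

Using the first 4 balance equations plus normalization, the linear system A*pi = b is:
  [-3/4, 1/20, 1/20, 1/10, 1/4] . pi = 0
  [1/4, -9/10, 3/10, 1/5, 1/20] . pi = 0
  [1/10, 1/5, -19/20, 3/10, 7/20] . pi = 0
  [1/20, 9/20, 1/4, -9/10, 3/20] . pi = 0
  [1, 1, 1, 1, 1] . pi = 1

Solving yields:
  pi_P = 14422/100665
  pi_Q = 5722/33555
  pi_R = 4316/20133
  pi_S = 19967/100665
  pi_T = 5506/20133

Verification (pi * P):
  14422/100665*1/4 + 5722/33555*1/20 + 4316/20133*1/20 + 19967/100665*1/10 + 5506/20133*1/4 = 14422/100665 = pi_P  (ok)
  14422/100665*1/4 + 5722/33555*1/10 + 4316/20133*3/10 + 19967/100665*1/5 + 5506/20133*1/20 = 5722/33555 = pi_Q  (ok)
  14422/100665*1/10 + 5722/33555*1/5 + 4316/20133*1/20 + 19967/100665*3/10 + 5506/20133*7/20 = 4316/20133 = pi_R  (ok)
  14422/100665*1/20 + 5722/33555*9/20 + 4316/20133*1/4 + 19967/100665*1/10 + 5506/20133*3/20 = 19967/100665 = pi_S  (ok)
  14422/100665*7/20 + 5722/33555*1/5 + 4316/20133*7/20 + 19967/100665*3/10 + 5506/20133*1/5 = 5506/20133 = pi_T  (ok)

Answer: 14422/100665 5722/33555 4316/20133 19967/100665 5506/20133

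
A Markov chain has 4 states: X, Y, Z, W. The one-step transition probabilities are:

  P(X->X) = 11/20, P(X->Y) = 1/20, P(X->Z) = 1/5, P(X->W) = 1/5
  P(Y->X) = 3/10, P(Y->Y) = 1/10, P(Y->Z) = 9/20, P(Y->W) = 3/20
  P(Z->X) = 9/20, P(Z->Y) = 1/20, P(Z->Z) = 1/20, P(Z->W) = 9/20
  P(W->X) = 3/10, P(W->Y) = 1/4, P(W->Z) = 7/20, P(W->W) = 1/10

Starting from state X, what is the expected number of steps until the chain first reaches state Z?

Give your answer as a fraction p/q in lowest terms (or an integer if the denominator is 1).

Let h_i = expected steps to first reach Z from state i.
Boundary: h_Z = 0.
First-step equations for the other states:
  h_X = 1 + 11/20*h_X + 1/20*h_Y + 1/5*h_Z + 1/5*h_W
  h_Y = 1 + 3/10*h_X + 1/10*h_Y + 9/20*h_Z + 3/20*h_W
  h_W = 1 + 3/10*h_X + 1/4*h_Y + 7/20*h_Z + 1/10*h_W

Substituting h_Z = 0 and rearranging gives the linear system (I - Q) h = 1:
  [9/20, -1/20, -1/5] . (h_X, h_Y, h_W) = 1
  [-3/10, 9/10, -3/20] . (h_X, h_Y, h_W) = 1
  [-3/10, -1/4, 9/10] . (h_X, h_Y, h_W) = 1

Solving yields:
  h_X = 8440/2103
  h_Y = 2100/701
  h_W = 2300/701

Starting state is X, so the expected hitting time is h_X = 8440/2103.

Answer: 8440/2103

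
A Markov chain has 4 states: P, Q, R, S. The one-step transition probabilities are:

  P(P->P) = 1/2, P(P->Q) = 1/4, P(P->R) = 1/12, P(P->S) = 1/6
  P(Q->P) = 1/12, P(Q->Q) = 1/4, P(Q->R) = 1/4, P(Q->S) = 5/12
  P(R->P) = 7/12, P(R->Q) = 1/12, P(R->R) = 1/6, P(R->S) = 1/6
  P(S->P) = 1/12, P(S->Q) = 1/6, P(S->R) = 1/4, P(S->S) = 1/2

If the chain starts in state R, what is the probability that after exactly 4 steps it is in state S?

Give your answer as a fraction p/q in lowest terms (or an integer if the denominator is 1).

Answer: 6599/20736

Derivation:
Computing P^4 by repeated multiplication:
P^1 =
  P: [1/2, 1/4, 1/12, 1/6]
  Q: [1/12, 1/4, 1/4, 5/12]
  R: [7/12, 1/12, 1/6, 1/6]
  S: [1/12, 1/6, 1/4, 1/2]
P^2 =
  P: [1/3, 2/9, 23/144, 41/144]
  Q: [35/144, 25/144, 31/144, 53/144]
  R: [59/144, 5/24, 5/36, 35/144]
  S: [35/144, 1/6, 31/144, 3/8]
P^3 =
  P: [29/96, 115/576, 313/1728, 137/432]
  Q: [505/1728, 317/1728, 331/1728, 575/1728]
  R: [559/1728, 119/576, 49/288, 259/864]
  S: [505/1728, 79/432, 331/1728, 1/3]
P^4 =
  P: [259/864, 2005/10368, 3827/20736, 6683/20736]
  Q: [6239/20736, 3947/20736, 427/2304, 6707/20736]
  R: [6287/20736, 2039/10368, 943/5184, 6599/20736]
  S: [6239/20736, 1973/10368, 427/2304, 559/1728]

(P^4)[R -> S] = 6599/20736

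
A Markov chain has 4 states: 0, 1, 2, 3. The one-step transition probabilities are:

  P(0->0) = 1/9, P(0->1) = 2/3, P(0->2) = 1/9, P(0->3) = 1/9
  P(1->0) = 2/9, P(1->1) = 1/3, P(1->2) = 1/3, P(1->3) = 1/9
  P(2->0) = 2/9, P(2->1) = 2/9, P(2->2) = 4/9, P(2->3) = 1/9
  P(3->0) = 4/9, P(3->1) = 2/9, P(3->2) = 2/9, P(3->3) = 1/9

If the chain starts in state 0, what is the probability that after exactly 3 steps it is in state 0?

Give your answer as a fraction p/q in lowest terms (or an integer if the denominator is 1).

Computing P^3 by repeated multiplication:
P^1 =
  0: [1/9, 2/3, 1/9, 1/9]
  1: [2/9, 1/3, 1/3, 1/9]
  2: [2/9, 2/9, 4/9, 1/9]
  3: [4/9, 2/9, 2/9, 1/9]
P^2 =
  0: [19/81, 28/81, 25/81, 1/9]
  1: [2/9, 29/81, 25/81, 1/9]
  2: [2/9, 28/81, 26/81, 1/9]
  3: [16/81, 4/9, 20/81, 1/9]
P^3 =
  0: [161/729, 266/729, 221/729, 1/9]
  1: [2/9, 263/729, 223/729, 1/9]
  2: [2/9, 262/729, 224/729, 1/9]
  3: [164/729, 262/729, 74/243, 1/9]

(P^3)[0 -> 0] = 161/729

Answer: 161/729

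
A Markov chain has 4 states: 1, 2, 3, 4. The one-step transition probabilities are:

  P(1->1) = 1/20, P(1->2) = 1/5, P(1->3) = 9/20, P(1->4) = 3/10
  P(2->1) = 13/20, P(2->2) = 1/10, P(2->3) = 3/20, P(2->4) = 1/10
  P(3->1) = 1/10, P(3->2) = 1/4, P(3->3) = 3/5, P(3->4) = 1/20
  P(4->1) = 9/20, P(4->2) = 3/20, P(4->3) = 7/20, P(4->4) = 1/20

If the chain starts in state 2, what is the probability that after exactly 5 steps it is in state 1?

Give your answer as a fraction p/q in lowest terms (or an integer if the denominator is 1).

Answer: 775173/3200000

Derivation:
Computing P^5 by repeated multiplication:
P^1 =
  1: [1/20, 1/5, 9/20, 3/10]
  2: [13/20, 1/10, 3/20, 1/10]
  3: [1/10, 1/4, 3/5, 1/20]
  4: [9/20, 3/20, 7/20, 1/20]
P^2 =
  1: [5/16, 3/16, 171/400, 29/400]
  2: [63/400, 77/400, 173/400, 87/400]
  3: [1/4, 81/400, 23/50, 7/80]
  4: [71/400, 1/5, 181/400, 17/100]
P^3 =
  1: [1703/8000, 199/1000, 721/1600, 11/80]
  2: [2193/8000, 383/2000, 3483/8000, 99/1000]
  3: [459/2000, 1587/8000, 899/2000, 981/8000]
  4: [417/1600, 1553/8000, 3527/8000, 167/1600]
P^4 =
  1: [39509/160000, 31321/160000, 71063/160000, 18107/160000]
  2: [36203/160000, 31627/160000, 71673/160000, 20497/160000]
  3: [4811/20000, 31441/160000, 8913/20000, 18767/160000]
  4: [36843/160000, 15793/80000, 71593/160000, 9989/80000]
P^5 =
  1: [751771/3200000, 315157/1600000, 1429049/3200000, 194433/1600000]
  2: [775173/3200000, 313961/1600000, 1424263/3200000, 186321/1600000]
  3: [189683/800000, 125931/640000, 356933/800000, 383881/3200000]
  4: [770449/3200000, 628443/3200000, 1425307/3200000, 375801/3200000]

(P^5)[2 -> 1] = 775173/3200000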